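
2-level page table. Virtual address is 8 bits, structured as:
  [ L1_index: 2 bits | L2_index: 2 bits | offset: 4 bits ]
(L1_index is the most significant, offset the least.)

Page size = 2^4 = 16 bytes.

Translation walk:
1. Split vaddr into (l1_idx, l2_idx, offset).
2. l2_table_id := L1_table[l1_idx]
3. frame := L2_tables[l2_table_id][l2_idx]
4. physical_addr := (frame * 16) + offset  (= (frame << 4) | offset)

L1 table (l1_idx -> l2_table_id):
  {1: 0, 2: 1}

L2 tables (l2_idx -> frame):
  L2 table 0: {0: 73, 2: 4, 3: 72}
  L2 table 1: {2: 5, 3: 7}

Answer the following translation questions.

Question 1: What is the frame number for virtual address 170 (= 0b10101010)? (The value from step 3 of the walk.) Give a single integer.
Answer: 5

Derivation:
vaddr = 170: l1_idx=2, l2_idx=2
L1[2] = 1; L2[1][2] = 5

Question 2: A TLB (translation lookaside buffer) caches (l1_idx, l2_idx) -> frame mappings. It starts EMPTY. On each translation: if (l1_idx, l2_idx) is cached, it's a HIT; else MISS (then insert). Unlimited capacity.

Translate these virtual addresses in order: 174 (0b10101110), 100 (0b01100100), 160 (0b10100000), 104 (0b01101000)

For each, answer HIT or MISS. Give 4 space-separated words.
vaddr=174: (2,2) not in TLB -> MISS, insert
vaddr=100: (1,2) not in TLB -> MISS, insert
vaddr=160: (2,2) in TLB -> HIT
vaddr=104: (1,2) in TLB -> HIT

Answer: MISS MISS HIT HIT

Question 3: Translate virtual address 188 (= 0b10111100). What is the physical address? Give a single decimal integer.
vaddr = 188 = 0b10111100
Split: l1_idx=2, l2_idx=3, offset=12
L1[2] = 1
L2[1][3] = 7
paddr = 7 * 16 + 12 = 124

Answer: 124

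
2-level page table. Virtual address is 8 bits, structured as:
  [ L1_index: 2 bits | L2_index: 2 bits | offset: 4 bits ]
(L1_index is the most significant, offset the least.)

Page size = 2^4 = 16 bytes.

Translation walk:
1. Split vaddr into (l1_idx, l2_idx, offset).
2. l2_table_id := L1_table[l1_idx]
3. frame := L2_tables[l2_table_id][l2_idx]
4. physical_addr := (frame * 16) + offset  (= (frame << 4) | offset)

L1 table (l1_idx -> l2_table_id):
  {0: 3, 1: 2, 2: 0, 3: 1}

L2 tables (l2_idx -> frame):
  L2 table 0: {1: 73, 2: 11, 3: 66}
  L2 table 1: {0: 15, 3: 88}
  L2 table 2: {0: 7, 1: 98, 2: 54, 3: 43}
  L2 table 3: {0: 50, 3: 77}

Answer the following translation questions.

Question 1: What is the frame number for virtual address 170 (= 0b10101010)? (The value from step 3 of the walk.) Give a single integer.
vaddr = 170: l1_idx=2, l2_idx=2
L1[2] = 0; L2[0][2] = 11

Answer: 11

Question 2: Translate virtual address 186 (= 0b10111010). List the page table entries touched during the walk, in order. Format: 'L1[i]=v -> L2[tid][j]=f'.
Answer: L1[2]=0 -> L2[0][3]=66

Derivation:
vaddr = 186 = 0b10111010
Split: l1_idx=2, l2_idx=3, offset=10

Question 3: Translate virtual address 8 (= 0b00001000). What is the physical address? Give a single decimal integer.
Answer: 808

Derivation:
vaddr = 8 = 0b00001000
Split: l1_idx=0, l2_idx=0, offset=8
L1[0] = 3
L2[3][0] = 50
paddr = 50 * 16 + 8 = 808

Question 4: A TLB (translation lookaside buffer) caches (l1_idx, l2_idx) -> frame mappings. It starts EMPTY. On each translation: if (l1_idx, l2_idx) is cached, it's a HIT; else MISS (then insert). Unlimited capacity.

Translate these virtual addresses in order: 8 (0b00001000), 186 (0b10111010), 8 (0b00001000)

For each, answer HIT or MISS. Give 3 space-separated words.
vaddr=8: (0,0) not in TLB -> MISS, insert
vaddr=186: (2,3) not in TLB -> MISS, insert
vaddr=8: (0,0) in TLB -> HIT

Answer: MISS MISS HIT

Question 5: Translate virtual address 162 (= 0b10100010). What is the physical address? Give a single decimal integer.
vaddr = 162 = 0b10100010
Split: l1_idx=2, l2_idx=2, offset=2
L1[2] = 0
L2[0][2] = 11
paddr = 11 * 16 + 2 = 178

Answer: 178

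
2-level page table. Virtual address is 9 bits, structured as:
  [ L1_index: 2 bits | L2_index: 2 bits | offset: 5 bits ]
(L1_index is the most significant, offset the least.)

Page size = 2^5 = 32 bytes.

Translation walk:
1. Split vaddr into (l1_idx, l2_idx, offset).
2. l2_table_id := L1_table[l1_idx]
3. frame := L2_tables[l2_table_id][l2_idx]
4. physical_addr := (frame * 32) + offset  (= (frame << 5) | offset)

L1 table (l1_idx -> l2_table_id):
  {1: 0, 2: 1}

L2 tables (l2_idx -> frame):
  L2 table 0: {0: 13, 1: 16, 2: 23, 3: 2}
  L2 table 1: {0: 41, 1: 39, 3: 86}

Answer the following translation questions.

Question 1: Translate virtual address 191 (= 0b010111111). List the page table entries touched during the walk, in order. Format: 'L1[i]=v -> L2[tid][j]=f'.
vaddr = 191 = 0b010111111
Split: l1_idx=1, l2_idx=1, offset=31

Answer: L1[1]=0 -> L2[0][1]=16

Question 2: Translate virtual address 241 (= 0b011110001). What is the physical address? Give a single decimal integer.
Answer: 81

Derivation:
vaddr = 241 = 0b011110001
Split: l1_idx=1, l2_idx=3, offset=17
L1[1] = 0
L2[0][3] = 2
paddr = 2 * 32 + 17 = 81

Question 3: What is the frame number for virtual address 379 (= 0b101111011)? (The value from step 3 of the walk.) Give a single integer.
Answer: 86

Derivation:
vaddr = 379: l1_idx=2, l2_idx=3
L1[2] = 1; L2[1][3] = 86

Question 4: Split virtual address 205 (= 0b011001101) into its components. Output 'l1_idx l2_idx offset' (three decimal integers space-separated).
vaddr = 205 = 0b011001101
  top 2 bits -> l1_idx = 1
  next 2 bits -> l2_idx = 2
  bottom 5 bits -> offset = 13

Answer: 1 2 13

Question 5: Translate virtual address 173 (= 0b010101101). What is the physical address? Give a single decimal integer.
Answer: 525

Derivation:
vaddr = 173 = 0b010101101
Split: l1_idx=1, l2_idx=1, offset=13
L1[1] = 0
L2[0][1] = 16
paddr = 16 * 32 + 13 = 525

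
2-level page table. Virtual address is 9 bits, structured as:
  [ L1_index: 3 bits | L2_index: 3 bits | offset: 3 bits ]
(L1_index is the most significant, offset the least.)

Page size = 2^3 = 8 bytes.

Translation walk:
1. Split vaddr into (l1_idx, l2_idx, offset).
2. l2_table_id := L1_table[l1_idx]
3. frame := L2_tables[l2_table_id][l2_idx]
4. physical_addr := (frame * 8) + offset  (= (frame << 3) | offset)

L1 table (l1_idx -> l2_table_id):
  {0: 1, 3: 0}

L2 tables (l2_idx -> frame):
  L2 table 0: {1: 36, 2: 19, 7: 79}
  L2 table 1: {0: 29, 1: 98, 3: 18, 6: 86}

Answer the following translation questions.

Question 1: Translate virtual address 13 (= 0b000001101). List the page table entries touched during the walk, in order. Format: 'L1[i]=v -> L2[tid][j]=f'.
Answer: L1[0]=1 -> L2[1][1]=98

Derivation:
vaddr = 13 = 0b000001101
Split: l1_idx=0, l2_idx=1, offset=5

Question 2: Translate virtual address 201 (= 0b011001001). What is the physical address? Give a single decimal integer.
vaddr = 201 = 0b011001001
Split: l1_idx=3, l2_idx=1, offset=1
L1[3] = 0
L2[0][1] = 36
paddr = 36 * 8 + 1 = 289

Answer: 289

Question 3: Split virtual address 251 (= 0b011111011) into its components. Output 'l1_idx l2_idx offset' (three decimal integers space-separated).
vaddr = 251 = 0b011111011
  top 3 bits -> l1_idx = 3
  next 3 bits -> l2_idx = 7
  bottom 3 bits -> offset = 3

Answer: 3 7 3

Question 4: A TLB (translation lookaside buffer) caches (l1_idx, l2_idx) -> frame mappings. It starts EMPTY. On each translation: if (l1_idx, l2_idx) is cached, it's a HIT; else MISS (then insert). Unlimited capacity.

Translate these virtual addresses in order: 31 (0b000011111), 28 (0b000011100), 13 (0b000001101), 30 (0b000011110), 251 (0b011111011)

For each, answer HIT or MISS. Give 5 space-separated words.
Answer: MISS HIT MISS HIT MISS

Derivation:
vaddr=31: (0,3) not in TLB -> MISS, insert
vaddr=28: (0,3) in TLB -> HIT
vaddr=13: (0,1) not in TLB -> MISS, insert
vaddr=30: (0,3) in TLB -> HIT
vaddr=251: (3,7) not in TLB -> MISS, insert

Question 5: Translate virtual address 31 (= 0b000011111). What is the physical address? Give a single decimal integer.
Answer: 151

Derivation:
vaddr = 31 = 0b000011111
Split: l1_idx=0, l2_idx=3, offset=7
L1[0] = 1
L2[1][3] = 18
paddr = 18 * 8 + 7 = 151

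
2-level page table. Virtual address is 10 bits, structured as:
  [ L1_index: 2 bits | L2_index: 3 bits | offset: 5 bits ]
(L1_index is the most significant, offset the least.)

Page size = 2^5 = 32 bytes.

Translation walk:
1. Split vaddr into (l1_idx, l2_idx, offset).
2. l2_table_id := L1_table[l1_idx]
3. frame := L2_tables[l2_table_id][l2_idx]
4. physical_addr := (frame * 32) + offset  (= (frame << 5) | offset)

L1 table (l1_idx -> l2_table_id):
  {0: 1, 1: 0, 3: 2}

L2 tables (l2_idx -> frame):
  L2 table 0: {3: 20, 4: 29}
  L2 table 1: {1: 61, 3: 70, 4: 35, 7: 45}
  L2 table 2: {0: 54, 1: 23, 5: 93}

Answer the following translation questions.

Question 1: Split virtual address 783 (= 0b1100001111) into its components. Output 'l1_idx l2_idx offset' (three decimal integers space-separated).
vaddr = 783 = 0b1100001111
  top 2 bits -> l1_idx = 3
  next 3 bits -> l2_idx = 0
  bottom 5 bits -> offset = 15

Answer: 3 0 15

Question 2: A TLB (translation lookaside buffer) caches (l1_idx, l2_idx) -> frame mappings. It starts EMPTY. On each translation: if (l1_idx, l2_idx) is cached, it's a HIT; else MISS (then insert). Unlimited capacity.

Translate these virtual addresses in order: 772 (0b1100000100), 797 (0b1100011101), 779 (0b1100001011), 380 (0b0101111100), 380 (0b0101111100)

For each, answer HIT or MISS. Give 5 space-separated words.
Answer: MISS HIT HIT MISS HIT

Derivation:
vaddr=772: (3,0) not in TLB -> MISS, insert
vaddr=797: (3,0) in TLB -> HIT
vaddr=779: (3,0) in TLB -> HIT
vaddr=380: (1,3) not in TLB -> MISS, insert
vaddr=380: (1,3) in TLB -> HIT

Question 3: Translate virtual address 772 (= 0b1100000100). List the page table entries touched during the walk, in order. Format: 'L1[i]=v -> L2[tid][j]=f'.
Answer: L1[3]=2 -> L2[2][0]=54

Derivation:
vaddr = 772 = 0b1100000100
Split: l1_idx=3, l2_idx=0, offset=4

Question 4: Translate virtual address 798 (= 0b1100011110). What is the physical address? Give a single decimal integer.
Answer: 1758

Derivation:
vaddr = 798 = 0b1100011110
Split: l1_idx=3, l2_idx=0, offset=30
L1[3] = 2
L2[2][0] = 54
paddr = 54 * 32 + 30 = 1758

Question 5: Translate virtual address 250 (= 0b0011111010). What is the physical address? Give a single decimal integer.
Answer: 1466

Derivation:
vaddr = 250 = 0b0011111010
Split: l1_idx=0, l2_idx=7, offset=26
L1[0] = 1
L2[1][7] = 45
paddr = 45 * 32 + 26 = 1466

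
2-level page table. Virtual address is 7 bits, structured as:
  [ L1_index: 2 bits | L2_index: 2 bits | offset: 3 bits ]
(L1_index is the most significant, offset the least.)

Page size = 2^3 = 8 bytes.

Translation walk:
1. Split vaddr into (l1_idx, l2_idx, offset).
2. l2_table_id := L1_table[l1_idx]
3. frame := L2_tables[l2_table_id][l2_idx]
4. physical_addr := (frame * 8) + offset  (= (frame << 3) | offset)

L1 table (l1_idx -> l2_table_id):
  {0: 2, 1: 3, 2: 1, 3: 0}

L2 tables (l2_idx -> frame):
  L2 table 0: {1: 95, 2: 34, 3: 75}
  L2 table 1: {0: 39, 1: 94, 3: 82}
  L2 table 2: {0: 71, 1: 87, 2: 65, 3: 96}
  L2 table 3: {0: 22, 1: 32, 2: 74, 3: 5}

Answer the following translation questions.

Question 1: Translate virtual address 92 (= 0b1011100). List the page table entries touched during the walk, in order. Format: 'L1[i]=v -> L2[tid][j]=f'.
vaddr = 92 = 0b1011100
Split: l1_idx=2, l2_idx=3, offset=4

Answer: L1[2]=1 -> L2[1][3]=82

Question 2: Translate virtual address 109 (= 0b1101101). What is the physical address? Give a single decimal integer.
vaddr = 109 = 0b1101101
Split: l1_idx=3, l2_idx=1, offset=5
L1[3] = 0
L2[0][1] = 95
paddr = 95 * 8 + 5 = 765

Answer: 765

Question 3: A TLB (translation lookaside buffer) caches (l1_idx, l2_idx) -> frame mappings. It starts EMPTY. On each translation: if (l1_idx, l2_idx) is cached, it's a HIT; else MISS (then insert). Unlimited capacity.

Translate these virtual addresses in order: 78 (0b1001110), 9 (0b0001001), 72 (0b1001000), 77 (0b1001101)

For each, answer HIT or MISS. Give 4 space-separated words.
Answer: MISS MISS HIT HIT

Derivation:
vaddr=78: (2,1) not in TLB -> MISS, insert
vaddr=9: (0,1) not in TLB -> MISS, insert
vaddr=72: (2,1) in TLB -> HIT
vaddr=77: (2,1) in TLB -> HIT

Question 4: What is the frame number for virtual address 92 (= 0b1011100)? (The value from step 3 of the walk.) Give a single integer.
Answer: 82

Derivation:
vaddr = 92: l1_idx=2, l2_idx=3
L1[2] = 1; L2[1][3] = 82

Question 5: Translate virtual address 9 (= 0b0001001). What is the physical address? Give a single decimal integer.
Answer: 697

Derivation:
vaddr = 9 = 0b0001001
Split: l1_idx=0, l2_idx=1, offset=1
L1[0] = 2
L2[2][1] = 87
paddr = 87 * 8 + 1 = 697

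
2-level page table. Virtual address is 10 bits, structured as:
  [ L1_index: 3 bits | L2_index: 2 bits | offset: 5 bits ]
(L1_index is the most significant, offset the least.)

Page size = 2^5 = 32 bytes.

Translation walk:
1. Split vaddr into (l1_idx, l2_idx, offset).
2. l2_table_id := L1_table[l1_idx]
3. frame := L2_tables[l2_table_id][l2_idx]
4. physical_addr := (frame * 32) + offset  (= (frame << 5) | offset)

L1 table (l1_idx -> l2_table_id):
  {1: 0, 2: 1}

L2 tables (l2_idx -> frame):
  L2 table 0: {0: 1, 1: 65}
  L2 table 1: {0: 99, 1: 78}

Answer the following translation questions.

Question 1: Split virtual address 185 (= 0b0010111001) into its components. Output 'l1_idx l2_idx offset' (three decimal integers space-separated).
vaddr = 185 = 0b0010111001
  top 3 bits -> l1_idx = 1
  next 2 bits -> l2_idx = 1
  bottom 5 bits -> offset = 25

Answer: 1 1 25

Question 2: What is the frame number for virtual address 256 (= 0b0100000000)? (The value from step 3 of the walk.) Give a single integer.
Answer: 99

Derivation:
vaddr = 256: l1_idx=2, l2_idx=0
L1[2] = 1; L2[1][0] = 99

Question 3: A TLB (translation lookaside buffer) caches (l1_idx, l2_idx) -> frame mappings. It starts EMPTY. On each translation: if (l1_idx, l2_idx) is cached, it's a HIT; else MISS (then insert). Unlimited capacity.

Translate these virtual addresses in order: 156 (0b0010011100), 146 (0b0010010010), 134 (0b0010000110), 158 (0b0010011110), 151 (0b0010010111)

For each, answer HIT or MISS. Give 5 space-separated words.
Answer: MISS HIT HIT HIT HIT

Derivation:
vaddr=156: (1,0) not in TLB -> MISS, insert
vaddr=146: (1,0) in TLB -> HIT
vaddr=134: (1,0) in TLB -> HIT
vaddr=158: (1,0) in TLB -> HIT
vaddr=151: (1,0) in TLB -> HIT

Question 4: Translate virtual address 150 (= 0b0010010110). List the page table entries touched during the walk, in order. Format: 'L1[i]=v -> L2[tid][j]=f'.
Answer: L1[1]=0 -> L2[0][0]=1

Derivation:
vaddr = 150 = 0b0010010110
Split: l1_idx=1, l2_idx=0, offset=22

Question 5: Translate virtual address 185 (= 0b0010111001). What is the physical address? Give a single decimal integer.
vaddr = 185 = 0b0010111001
Split: l1_idx=1, l2_idx=1, offset=25
L1[1] = 0
L2[0][1] = 65
paddr = 65 * 32 + 25 = 2105

Answer: 2105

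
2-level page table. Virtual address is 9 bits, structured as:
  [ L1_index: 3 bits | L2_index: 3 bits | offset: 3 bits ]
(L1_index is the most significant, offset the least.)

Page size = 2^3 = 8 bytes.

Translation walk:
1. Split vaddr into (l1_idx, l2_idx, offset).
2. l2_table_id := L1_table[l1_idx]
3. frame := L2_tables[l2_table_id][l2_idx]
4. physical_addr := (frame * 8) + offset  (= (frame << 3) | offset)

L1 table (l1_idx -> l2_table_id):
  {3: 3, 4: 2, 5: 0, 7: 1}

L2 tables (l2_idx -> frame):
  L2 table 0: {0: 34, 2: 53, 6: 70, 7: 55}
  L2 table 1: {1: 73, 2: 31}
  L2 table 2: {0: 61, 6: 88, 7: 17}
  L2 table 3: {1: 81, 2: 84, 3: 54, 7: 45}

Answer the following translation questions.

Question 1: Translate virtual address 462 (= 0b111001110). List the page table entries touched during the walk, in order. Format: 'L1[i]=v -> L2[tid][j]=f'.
Answer: L1[7]=1 -> L2[1][1]=73

Derivation:
vaddr = 462 = 0b111001110
Split: l1_idx=7, l2_idx=1, offset=6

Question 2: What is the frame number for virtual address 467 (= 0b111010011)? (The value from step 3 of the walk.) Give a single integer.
vaddr = 467: l1_idx=7, l2_idx=2
L1[7] = 1; L2[1][2] = 31

Answer: 31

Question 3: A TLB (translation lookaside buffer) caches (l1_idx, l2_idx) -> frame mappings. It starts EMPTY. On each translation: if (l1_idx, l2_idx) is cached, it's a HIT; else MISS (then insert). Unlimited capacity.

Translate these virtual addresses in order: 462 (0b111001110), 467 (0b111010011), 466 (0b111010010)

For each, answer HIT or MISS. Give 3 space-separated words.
vaddr=462: (7,1) not in TLB -> MISS, insert
vaddr=467: (7,2) not in TLB -> MISS, insert
vaddr=466: (7,2) in TLB -> HIT

Answer: MISS MISS HIT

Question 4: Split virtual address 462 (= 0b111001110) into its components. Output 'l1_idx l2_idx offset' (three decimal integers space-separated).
vaddr = 462 = 0b111001110
  top 3 bits -> l1_idx = 7
  next 3 bits -> l2_idx = 1
  bottom 3 bits -> offset = 6

Answer: 7 1 6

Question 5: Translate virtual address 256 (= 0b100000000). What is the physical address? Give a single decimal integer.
vaddr = 256 = 0b100000000
Split: l1_idx=4, l2_idx=0, offset=0
L1[4] = 2
L2[2][0] = 61
paddr = 61 * 8 + 0 = 488

Answer: 488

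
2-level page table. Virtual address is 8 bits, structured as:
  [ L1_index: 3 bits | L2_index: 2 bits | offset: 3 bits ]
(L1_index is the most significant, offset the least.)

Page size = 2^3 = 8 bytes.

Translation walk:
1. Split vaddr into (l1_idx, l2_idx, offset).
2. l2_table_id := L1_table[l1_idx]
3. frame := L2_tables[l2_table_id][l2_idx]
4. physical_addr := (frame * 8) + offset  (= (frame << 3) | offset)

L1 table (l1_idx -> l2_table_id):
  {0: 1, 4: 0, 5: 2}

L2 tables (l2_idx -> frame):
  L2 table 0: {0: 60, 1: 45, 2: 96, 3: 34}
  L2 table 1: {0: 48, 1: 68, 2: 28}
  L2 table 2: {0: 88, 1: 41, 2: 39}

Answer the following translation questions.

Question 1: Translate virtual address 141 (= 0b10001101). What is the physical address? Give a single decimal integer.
vaddr = 141 = 0b10001101
Split: l1_idx=4, l2_idx=1, offset=5
L1[4] = 0
L2[0][1] = 45
paddr = 45 * 8 + 5 = 365

Answer: 365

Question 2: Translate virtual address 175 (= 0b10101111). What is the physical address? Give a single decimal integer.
vaddr = 175 = 0b10101111
Split: l1_idx=5, l2_idx=1, offset=7
L1[5] = 2
L2[2][1] = 41
paddr = 41 * 8 + 7 = 335

Answer: 335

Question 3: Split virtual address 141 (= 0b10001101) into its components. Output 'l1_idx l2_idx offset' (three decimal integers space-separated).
vaddr = 141 = 0b10001101
  top 3 bits -> l1_idx = 4
  next 2 bits -> l2_idx = 1
  bottom 3 bits -> offset = 5

Answer: 4 1 5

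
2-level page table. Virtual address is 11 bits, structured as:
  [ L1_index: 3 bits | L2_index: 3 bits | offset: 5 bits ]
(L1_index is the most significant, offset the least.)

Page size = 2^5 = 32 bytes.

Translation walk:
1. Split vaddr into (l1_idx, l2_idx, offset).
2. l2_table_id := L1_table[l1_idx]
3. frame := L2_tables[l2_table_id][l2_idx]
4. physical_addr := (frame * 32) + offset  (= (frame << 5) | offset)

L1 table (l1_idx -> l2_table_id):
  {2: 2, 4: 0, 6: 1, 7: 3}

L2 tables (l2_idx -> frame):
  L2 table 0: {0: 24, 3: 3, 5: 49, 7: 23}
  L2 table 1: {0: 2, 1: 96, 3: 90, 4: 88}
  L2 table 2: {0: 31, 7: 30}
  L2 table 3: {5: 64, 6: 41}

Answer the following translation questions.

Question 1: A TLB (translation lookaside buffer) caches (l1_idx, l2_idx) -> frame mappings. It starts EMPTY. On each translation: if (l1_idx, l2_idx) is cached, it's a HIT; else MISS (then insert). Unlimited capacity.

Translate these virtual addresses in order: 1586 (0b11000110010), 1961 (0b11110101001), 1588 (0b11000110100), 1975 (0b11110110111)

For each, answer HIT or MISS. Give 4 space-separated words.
vaddr=1586: (6,1) not in TLB -> MISS, insert
vaddr=1961: (7,5) not in TLB -> MISS, insert
vaddr=1588: (6,1) in TLB -> HIT
vaddr=1975: (7,5) in TLB -> HIT

Answer: MISS MISS HIT HIT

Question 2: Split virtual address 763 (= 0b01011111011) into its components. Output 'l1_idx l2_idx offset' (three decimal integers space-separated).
vaddr = 763 = 0b01011111011
  top 3 bits -> l1_idx = 2
  next 3 bits -> l2_idx = 7
  bottom 5 bits -> offset = 27

Answer: 2 7 27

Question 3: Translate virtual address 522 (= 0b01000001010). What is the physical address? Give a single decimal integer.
Answer: 1002

Derivation:
vaddr = 522 = 0b01000001010
Split: l1_idx=2, l2_idx=0, offset=10
L1[2] = 2
L2[2][0] = 31
paddr = 31 * 32 + 10 = 1002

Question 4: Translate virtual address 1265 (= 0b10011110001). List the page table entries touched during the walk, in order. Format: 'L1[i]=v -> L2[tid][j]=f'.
vaddr = 1265 = 0b10011110001
Split: l1_idx=4, l2_idx=7, offset=17

Answer: L1[4]=0 -> L2[0][7]=23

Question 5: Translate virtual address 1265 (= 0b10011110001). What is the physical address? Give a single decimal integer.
vaddr = 1265 = 0b10011110001
Split: l1_idx=4, l2_idx=7, offset=17
L1[4] = 0
L2[0][7] = 23
paddr = 23 * 32 + 17 = 753

Answer: 753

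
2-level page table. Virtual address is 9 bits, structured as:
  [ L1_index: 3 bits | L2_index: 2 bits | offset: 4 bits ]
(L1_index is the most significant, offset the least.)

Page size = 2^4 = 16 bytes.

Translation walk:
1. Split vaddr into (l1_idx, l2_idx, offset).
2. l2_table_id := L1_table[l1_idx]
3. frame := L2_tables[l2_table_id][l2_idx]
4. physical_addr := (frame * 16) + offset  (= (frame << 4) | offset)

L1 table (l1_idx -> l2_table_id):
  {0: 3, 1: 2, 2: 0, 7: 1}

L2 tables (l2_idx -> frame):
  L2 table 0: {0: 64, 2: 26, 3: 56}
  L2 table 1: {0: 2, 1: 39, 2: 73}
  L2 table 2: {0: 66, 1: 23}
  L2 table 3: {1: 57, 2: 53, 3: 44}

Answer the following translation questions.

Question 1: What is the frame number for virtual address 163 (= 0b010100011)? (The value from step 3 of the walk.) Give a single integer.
vaddr = 163: l1_idx=2, l2_idx=2
L1[2] = 0; L2[0][2] = 26

Answer: 26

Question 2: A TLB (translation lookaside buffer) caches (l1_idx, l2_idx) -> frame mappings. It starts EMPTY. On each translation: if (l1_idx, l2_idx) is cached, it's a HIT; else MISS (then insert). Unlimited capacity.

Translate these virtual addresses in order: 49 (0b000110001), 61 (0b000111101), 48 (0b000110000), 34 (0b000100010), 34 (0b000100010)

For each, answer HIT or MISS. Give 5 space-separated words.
vaddr=49: (0,3) not in TLB -> MISS, insert
vaddr=61: (0,3) in TLB -> HIT
vaddr=48: (0,3) in TLB -> HIT
vaddr=34: (0,2) not in TLB -> MISS, insert
vaddr=34: (0,2) in TLB -> HIT

Answer: MISS HIT HIT MISS HIT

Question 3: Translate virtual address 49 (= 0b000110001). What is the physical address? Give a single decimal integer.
Answer: 705

Derivation:
vaddr = 49 = 0b000110001
Split: l1_idx=0, l2_idx=3, offset=1
L1[0] = 3
L2[3][3] = 44
paddr = 44 * 16 + 1 = 705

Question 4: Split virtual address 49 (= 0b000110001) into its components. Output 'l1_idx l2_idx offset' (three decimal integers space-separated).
Answer: 0 3 1

Derivation:
vaddr = 49 = 0b000110001
  top 3 bits -> l1_idx = 0
  next 2 bits -> l2_idx = 3
  bottom 4 bits -> offset = 1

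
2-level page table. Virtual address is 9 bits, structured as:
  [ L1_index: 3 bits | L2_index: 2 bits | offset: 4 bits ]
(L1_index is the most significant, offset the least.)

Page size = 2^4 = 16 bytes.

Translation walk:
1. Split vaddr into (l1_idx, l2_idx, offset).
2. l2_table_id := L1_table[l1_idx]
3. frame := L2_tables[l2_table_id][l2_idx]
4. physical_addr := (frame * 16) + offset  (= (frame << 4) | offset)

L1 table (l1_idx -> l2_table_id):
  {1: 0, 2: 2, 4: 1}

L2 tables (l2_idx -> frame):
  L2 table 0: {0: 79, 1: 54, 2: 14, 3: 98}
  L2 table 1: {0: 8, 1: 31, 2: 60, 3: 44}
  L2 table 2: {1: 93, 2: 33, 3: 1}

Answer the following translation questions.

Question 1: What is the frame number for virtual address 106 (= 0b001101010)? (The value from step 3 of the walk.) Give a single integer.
Answer: 14

Derivation:
vaddr = 106: l1_idx=1, l2_idx=2
L1[1] = 0; L2[0][2] = 14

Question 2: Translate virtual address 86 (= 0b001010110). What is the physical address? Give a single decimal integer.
vaddr = 86 = 0b001010110
Split: l1_idx=1, l2_idx=1, offset=6
L1[1] = 0
L2[0][1] = 54
paddr = 54 * 16 + 6 = 870

Answer: 870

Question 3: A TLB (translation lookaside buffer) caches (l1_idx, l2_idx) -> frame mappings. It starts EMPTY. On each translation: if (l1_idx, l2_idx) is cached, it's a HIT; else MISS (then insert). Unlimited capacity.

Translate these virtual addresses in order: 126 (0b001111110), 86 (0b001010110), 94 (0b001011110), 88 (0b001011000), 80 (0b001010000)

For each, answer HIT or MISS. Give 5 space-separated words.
Answer: MISS MISS HIT HIT HIT

Derivation:
vaddr=126: (1,3) not in TLB -> MISS, insert
vaddr=86: (1,1) not in TLB -> MISS, insert
vaddr=94: (1,1) in TLB -> HIT
vaddr=88: (1,1) in TLB -> HIT
vaddr=80: (1,1) in TLB -> HIT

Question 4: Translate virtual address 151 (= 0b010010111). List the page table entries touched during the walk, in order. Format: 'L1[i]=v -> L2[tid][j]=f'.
vaddr = 151 = 0b010010111
Split: l1_idx=2, l2_idx=1, offset=7

Answer: L1[2]=2 -> L2[2][1]=93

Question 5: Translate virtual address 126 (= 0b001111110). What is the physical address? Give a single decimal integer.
vaddr = 126 = 0b001111110
Split: l1_idx=1, l2_idx=3, offset=14
L1[1] = 0
L2[0][3] = 98
paddr = 98 * 16 + 14 = 1582

Answer: 1582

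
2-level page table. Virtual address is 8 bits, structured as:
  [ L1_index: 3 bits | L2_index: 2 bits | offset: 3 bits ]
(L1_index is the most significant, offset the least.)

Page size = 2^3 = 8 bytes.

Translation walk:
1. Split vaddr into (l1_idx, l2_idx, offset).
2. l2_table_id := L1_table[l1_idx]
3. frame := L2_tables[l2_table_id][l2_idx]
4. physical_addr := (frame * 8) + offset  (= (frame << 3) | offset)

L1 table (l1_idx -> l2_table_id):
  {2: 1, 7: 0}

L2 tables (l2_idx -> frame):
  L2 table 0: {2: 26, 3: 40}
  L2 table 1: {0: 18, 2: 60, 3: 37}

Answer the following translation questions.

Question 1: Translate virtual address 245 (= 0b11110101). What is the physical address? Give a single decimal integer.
vaddr = 245 = 0b11110101
Split: l1_idx=7, l2_idx=2, offset=5
L1[7] = 0
L2[0][2] = 26
paddr = 26 * 8 + 5 = 213

Answer: 213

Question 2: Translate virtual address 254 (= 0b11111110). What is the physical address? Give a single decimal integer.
Answer: 326

Derivation:
vaddr = 254 = 0b11111110
Split: l1_idx=7, l2_idx=3, offset=6
L1[7] = 0
L2[0][3] = 40
paddr = 40 * 8 + 6 = 326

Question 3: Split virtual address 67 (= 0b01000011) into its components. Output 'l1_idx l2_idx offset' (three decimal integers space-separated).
vaddr = 67 = 0b01000011
  top 3 bits -> l1_idx = 2
  next 2 bits -> l2_idx = 0
  bottom 3 bits -> offset = 3

Answer: 2 0 3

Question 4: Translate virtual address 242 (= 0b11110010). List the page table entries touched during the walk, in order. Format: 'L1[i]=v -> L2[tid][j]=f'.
vaddr = 242 = 0b11110010
Split: l1_idx=7, l2_idx=2, offset=2

Answer: L1[7]=0 -> L2[0][2]=26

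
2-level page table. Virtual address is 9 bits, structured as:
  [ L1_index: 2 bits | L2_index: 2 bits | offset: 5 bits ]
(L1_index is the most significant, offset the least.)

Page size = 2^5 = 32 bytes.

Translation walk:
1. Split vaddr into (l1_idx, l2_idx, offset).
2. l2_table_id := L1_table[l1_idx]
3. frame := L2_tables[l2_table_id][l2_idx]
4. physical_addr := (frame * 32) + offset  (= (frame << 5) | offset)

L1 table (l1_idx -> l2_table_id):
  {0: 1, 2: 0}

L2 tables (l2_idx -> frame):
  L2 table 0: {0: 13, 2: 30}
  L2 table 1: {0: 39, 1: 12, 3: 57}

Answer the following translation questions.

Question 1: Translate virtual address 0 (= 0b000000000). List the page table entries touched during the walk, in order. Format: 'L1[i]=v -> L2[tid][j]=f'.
Answer: L1[0]=1 -> L2[1][0]=39

Derivation:
vaddr = 0 = 0b000000000
Split: l1_idx=0, l2_idx=0, offset=0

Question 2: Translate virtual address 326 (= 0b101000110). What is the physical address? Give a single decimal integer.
Answer: 966

Derivation:
vaddr = 326 = 0b101000110
Split: l1_idx=2, l2_idx=2, offset=6
L1[2] = 0
L2[0][2] = 30
paddr = 30 * 32 + 6 = 966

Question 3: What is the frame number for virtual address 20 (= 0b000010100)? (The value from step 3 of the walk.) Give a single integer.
vaddr = 20: l1_idx=0, l2_idx=0
L1[0] = 1; L2[1][0] = 39

Answer: 39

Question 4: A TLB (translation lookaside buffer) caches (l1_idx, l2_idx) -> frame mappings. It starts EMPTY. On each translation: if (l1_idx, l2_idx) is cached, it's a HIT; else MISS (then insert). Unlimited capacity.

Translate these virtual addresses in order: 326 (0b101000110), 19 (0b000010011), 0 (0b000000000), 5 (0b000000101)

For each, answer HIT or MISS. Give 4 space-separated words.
Answer: MISS MISS HIT HIT

Derivation:
vaddr=326: (2,2) not in TLB -> MISS, insert
vaddr=19: (0,0) not in TLB -> MISS, insert
vaddr=0: (0,0) in TLB -> HIT
vaddr=5: (0,0) in TLB -> HIT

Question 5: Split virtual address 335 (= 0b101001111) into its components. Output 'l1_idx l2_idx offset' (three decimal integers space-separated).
vaddr = 335 = 0b101001111
  top 2 bits -> l1_idx = 2
  next 2 bits -> l2_idx = 2
  bottom 5 bits -> offset = 15

Answer: 2 2 15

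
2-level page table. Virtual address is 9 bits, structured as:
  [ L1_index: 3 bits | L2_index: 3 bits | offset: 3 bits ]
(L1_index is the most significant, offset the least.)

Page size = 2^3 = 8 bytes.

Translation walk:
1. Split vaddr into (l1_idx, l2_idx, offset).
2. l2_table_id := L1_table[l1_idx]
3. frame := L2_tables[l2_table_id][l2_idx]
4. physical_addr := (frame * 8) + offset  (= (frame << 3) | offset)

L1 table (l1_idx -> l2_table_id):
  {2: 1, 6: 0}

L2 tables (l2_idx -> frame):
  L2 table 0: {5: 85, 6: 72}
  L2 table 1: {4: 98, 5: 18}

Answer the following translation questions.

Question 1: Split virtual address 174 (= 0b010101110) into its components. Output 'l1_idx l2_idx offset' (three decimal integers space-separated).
Answer: 2 5 6

Derivation:
vaddr = 174 = 0b010101110
  top 3 bits -> l1_idx = 2
  next 3 bits -> l2_idx = 5
  bottom 3 bits -> offset = 6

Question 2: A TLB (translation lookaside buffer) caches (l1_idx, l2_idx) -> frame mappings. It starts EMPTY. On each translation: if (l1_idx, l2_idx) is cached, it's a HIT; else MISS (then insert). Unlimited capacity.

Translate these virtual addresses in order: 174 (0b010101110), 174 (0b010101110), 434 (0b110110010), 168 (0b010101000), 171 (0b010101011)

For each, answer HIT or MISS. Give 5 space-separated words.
vaddr=174: (2,5) not in TLB -> MISS, insert
vaddr=174: (2,5) in TLB -> HIT
vaddr=434: (6,6) not in TLB -> MISS, insert
vaddr=168: (2,5) in TLB -> HIT
vaddr=171: (2,5) in TLB -> HIT

Answer: MISS HIT MISS HIT HIT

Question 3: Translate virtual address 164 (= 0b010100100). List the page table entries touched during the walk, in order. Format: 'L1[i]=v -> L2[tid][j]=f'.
Answer: L1[2]=1 -> L2[1][4]=98

Derivation:
vaddr = 164 = 0b010100100
Split: l1_idx=2, l2_idx=4, offset=4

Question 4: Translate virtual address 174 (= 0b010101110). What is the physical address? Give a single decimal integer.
vaddr = 174 = 0b010101110
Split: l1_idx=2, l2_idx=5, offset=6
L1[2] = 1
L2[1][5] = 18
paddr = 18 * 8 + 6 = 150

Answer: 150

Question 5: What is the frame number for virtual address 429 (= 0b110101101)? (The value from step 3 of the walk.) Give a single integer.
Answer: 85

Derivation:
vaddr = 429: l1_idx=6, l2_idx=5
L1[6] = 0; L2[0][5] = 85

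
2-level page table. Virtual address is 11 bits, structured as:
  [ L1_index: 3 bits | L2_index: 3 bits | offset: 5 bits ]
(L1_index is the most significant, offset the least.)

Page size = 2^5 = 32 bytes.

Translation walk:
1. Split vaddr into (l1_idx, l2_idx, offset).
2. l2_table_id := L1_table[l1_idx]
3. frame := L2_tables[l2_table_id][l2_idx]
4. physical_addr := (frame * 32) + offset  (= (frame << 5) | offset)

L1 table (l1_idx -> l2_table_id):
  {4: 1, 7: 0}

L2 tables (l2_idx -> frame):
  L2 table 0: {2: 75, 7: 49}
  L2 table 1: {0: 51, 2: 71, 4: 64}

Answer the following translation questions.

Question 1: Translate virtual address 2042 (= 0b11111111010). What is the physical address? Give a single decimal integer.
vaddr = 2042 = 0b11111111010
Split: l1_idx=7, l2_idx=7, offset=26
L1[7] = 0
L2[0][7] = 49
paddr = 49 * 32 + 26 = 1594

Answer: 1594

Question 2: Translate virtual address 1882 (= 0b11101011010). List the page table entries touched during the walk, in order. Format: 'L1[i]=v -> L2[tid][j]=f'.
vaddr = 1882 = 0b11101011010
Split: l1_idx=7, l2_idx=2, offset=26

Answer: L1[7]=0 -> L2[0][2]=75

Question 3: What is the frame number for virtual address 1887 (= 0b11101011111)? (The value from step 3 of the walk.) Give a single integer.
vaddr = 1887: l1_idx=7, l2_idx=2
L1[7] = 0; L2[0][2] = 75

Answer: 75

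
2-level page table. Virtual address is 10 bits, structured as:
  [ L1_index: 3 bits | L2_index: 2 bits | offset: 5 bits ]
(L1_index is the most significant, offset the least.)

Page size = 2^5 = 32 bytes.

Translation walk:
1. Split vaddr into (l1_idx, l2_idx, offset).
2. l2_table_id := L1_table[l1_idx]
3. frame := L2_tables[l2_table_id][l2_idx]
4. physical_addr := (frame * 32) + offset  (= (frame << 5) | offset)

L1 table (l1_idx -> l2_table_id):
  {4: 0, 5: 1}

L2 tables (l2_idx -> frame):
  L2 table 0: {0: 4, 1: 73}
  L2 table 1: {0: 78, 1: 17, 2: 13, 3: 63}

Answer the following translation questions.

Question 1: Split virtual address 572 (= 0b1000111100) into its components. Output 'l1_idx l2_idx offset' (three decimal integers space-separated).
vaddr = 572 = 0b1000111100
  top 3 bits -> l1_idx = 4
  next 2 bits -> l2_idx = 1
  bottom 5 bits -> offset = 28

Answer: 4 1 28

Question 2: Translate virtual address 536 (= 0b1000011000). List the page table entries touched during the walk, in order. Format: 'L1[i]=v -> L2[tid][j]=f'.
Answer: L1[4]=0 -> L2[0][0]=4

Derivation:
vaddr = 536 = 0b1000011000
Split: l1_idx=4, l2_idx=0, offset=24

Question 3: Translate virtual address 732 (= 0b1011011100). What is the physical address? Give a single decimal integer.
vaddr = 732 = 0b1011011100
Split: l1_idx=5, l2_idx=2, offset=28
L1[5] = 1
L2[1][2] = 13
paddr = 13 * 32 + 28 = 444

Answer: 444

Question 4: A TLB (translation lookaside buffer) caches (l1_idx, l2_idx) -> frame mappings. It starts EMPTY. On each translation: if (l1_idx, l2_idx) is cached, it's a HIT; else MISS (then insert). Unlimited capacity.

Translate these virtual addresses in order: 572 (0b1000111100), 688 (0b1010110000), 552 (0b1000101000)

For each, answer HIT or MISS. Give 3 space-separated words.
vaddr=572: (4,1) not in TLB -> MISS, insert
vaddr=688: (5,1) not in TLB -> MISS, insert
vaddr=552: (4,1) in TLB -> HIT

Answer: MISS MISS HIT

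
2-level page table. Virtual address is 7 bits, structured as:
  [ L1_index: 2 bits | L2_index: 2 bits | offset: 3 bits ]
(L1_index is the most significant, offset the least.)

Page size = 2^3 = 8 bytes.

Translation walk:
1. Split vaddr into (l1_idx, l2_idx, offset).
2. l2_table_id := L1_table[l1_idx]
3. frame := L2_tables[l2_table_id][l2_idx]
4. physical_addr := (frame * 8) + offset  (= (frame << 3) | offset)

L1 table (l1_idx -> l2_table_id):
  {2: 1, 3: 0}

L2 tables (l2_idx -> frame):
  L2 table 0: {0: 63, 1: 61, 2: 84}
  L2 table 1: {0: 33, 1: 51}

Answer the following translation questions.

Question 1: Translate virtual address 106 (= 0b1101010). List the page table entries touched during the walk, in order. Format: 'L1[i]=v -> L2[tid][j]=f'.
vaddr = 106 = 0b1101010
Split: l1_idx=3, l2_idx=1, offset=2

Answer: L1[3]=0 -> L2[0][1]=61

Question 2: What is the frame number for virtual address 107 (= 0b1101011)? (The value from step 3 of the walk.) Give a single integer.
Answer: 61

Derivation:
vaddr = 107: l1_idx=3, l2_idx=1
L1[3] = 0; L2[0][1] = 61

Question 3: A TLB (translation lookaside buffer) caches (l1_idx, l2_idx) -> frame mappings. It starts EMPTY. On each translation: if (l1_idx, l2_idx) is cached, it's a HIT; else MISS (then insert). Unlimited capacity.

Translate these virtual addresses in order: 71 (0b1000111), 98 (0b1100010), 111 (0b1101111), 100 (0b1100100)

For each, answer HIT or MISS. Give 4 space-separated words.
vaddr=71: (2,0) not in TLB -> MISS, insert
vaddr=98: (3,0) not in TLB -> MISS, insert
vaddr=111: (3,1) not in TLB -> MISS, insert
vaddr=100: (3,0) in TLB -> HIT

Answer: MISS MISS MISS HIT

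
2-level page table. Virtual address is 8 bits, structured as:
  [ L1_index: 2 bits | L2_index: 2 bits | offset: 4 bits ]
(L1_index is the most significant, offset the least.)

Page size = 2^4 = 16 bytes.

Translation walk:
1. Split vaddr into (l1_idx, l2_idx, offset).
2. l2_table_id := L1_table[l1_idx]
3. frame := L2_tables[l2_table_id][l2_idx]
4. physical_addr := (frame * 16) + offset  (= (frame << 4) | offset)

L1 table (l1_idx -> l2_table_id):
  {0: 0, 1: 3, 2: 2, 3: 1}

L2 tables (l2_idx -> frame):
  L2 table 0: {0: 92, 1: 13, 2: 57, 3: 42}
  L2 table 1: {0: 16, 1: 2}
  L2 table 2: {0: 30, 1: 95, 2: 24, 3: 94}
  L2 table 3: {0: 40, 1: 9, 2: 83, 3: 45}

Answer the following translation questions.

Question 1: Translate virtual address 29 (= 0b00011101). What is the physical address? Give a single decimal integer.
Answer: 221

Derivation:
vaddr = 29 = 0b00011101
Split: l1_idx=0, l2_idx=1, offset=13
L1[0] = 0
L2[0][1] = 13
paddr = 13 * 16 + 13 = 221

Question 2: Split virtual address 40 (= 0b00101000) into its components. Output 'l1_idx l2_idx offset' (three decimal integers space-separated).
Answer: 0 2 8

Derivation:
vaddr = 40 = 0b00101000
  top 2 bits -> l1_idx = 0
  next 2 bits -> l2_idx = 2
  bottom 4 bits -> offset = 8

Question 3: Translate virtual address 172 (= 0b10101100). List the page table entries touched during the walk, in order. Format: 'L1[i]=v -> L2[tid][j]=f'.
Answer: L1[2]=2 -> L2[2][2]=24

Derivation:
vaddr = 172 = 0b10101100
Split: l1_idx=2, l2_idx=2, offset=12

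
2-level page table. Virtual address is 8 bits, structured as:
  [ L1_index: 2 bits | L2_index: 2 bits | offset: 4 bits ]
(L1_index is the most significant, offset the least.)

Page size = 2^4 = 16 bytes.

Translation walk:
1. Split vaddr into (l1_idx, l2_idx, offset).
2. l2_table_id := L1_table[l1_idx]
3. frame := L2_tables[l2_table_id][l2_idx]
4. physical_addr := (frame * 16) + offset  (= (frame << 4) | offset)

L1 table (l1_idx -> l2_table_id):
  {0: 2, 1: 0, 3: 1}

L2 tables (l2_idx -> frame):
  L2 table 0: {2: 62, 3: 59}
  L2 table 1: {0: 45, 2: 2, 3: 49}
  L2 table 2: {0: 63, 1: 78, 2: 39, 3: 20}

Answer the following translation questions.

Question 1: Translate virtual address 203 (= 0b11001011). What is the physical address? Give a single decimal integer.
vaddr = 203 = 0b11001011
Split: l1_idx=3, l2_idx=0, offset=11
L1[3] = 1
L2[1][0] = 45
paddr = 45 * 16 + 11 = 731

Answer: 731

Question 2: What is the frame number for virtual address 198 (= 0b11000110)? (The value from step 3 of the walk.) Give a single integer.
Answer: 45

Derivation:
vaddr = 198: l1_idx=3, l2_idx=0
L1[3] = 1; L2[1][0] = 45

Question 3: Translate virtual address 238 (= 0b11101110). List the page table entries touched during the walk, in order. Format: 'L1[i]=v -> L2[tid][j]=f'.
vaddr = 238 = 0b11101110
Split: l1_idx=3, l2_idx=2, offset=14

Answer: L1[3]=1 -> L2[1][2]=2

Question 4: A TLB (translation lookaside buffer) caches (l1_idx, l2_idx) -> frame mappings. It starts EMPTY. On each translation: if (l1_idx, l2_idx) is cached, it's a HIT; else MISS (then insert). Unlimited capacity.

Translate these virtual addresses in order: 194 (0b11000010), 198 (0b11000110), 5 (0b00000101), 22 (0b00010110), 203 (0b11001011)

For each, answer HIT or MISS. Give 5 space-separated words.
vaddr=194: (3,0) not in TLB -> MISS, insert
vaddr=198: (3,0) in TLB -> HIT
vaddr=5: (0,0) not in TLB -> MISS, insert
vaddr=22: (0,1) not in TLB -> MISS, insert
vaddr=203: (3,0) in TLB -> HIT

Answer: MISS HIT MISS MISS HIT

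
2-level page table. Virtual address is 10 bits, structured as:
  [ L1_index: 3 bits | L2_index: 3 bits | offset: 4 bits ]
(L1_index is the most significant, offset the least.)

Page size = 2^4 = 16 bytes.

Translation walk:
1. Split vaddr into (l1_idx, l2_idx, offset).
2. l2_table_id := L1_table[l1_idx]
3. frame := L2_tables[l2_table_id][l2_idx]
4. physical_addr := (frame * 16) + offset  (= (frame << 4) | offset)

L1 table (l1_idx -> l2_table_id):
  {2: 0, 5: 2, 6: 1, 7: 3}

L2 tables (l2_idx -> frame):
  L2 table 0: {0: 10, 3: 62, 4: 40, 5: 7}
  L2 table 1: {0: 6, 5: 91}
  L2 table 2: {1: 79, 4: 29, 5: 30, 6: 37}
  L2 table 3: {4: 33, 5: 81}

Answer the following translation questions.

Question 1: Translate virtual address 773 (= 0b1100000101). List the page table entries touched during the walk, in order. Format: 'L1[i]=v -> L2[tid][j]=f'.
Answer: L1[6]=1 -> L2[1][0]=6

Derivation:
vaddr = 773 = 0b1100000101
Split: l1_idx=6, l2_idx=0, offset=5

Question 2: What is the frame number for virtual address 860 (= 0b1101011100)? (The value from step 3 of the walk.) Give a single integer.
vaddr = 860: l1_idx=6, l2_idx=5
L1[6] = 1; L2[1][5] = 91

Answer: 91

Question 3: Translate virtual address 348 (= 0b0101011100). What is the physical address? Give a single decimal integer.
Answer: 124

Derivation:
vaddr = 348 = 0b0101011100
Split: l1_idx=2, l2_idx=5, offset=12
L1[2] = 0
L2[0][5] = 7
paddr = 7 * 16 + 12 = 124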